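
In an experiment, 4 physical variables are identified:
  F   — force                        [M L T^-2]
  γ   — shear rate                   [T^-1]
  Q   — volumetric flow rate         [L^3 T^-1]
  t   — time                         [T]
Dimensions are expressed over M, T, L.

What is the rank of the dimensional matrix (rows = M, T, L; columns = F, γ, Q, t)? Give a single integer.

Write exponents as rows M,T,L / cols F,γ,Q,t:
  M: [ 1  0  0  0]
  T: [-2 -1 -1  1]
  L: [ 1  0  3  0]
Row reduction gives pivot columns F,γ,Q; rank = 3

3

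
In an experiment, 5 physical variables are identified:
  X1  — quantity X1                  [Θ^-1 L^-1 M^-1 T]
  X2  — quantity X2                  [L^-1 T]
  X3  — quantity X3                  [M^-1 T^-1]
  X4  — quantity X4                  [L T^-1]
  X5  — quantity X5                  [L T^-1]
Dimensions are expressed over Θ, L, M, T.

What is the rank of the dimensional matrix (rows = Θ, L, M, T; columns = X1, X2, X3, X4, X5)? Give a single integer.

3

Exponent matrix [Θ,L,M,T] × [X1,X2,X3,X4,X5]:
  Θ: [-1  0  0  0  0]
  L: [-1 -1  0  1  1]
  M: [-1  0 -1  0  0]
  T: [ 1  1 -1 -1 -1]
Echelon form has 3 nonzero rows (pivots: X1,X2,X3)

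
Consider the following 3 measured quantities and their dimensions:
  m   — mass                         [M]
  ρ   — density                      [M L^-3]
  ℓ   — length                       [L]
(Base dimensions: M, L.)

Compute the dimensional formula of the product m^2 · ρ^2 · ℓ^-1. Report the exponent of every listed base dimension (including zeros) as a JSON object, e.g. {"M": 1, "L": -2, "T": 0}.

{"M": 4, "L": -7}

Exponent matrix [M,L] × [m,ρ,ℓ]:
  M: [ 1  1  0]
  L: [ 0 -3  1]
  [M]: (2)·1+(2)·1+(-1)·0 = 4
  [L]: (2)·0+(2)·-3+(-1)·1 = -7
⇒ M^4 L^-7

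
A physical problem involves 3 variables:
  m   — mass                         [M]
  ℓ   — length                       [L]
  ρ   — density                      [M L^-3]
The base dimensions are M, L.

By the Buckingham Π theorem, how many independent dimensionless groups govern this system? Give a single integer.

1

Write exponents as rows M,L / cols m,ℓ,ρ:
  M: [ 1  0  1]
  L: [ 0  1 -3]
Echelon form has 2 nonzero rows (pivots: m,ℓ)
Π count = n − r = 3 − 2 = 1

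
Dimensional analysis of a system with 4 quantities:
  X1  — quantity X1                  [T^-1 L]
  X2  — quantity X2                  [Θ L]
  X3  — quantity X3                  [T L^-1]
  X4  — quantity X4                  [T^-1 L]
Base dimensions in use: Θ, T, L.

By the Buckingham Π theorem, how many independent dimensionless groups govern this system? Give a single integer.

2

Dimensional matrix (Θ×T×L by X1×X2×X3×X4):
  Θ: [ 0  1  0  0]
  T: [-1  0  1 -1]
  L: [ 1  1 -1  1]
Echelon form has 2 nonzero rows (pivots: X1,X2)
n=4, r=2 ⇒ 2 dimensionless groups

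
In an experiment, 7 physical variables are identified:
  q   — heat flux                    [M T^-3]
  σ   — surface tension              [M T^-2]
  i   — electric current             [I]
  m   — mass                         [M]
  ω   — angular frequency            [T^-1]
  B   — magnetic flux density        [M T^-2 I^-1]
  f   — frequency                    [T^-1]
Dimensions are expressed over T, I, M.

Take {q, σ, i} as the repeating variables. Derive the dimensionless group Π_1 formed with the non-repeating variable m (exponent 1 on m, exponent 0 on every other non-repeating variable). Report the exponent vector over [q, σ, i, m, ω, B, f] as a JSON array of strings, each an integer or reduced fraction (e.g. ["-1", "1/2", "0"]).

Write exponents as rows T,I,M / cols q,σ,i,m,ω,B,f:
  T: [-3 -2  0  0 -1 -2 -1]
  I: [ 0  0  1  0  0 -1  0]
  M: [ 1  1  0  1  0  1  0]
Row reduction gives pivot columns q,σ,i; rank = 3
Repeat: q,σ,i; free: m,ω,B,f
RREF:
  r0: [   1    0    0   -2    1    0    1]
  r1: [   0    1    0    3   -1    1   -1]
  r2: [   0    0    1    0    0   -1    0]
Fix exponent of m at 1, ω at 0, B at 0, f at 0; solve each RREF row for its pivot's exponent:
  r0: exp(q) + (-2)·1 = 0 ⇒ exp(q) = 2
  r1: exp(σ) + (3)·1 = 0 ⇒ exp(σ) = -3
  r2: exp(i) + (0)·1 = 0 ⇒ exp(i) = 0
Π_1 = q^2 · σ^-3 · m

["2", "-3", "0", "1", "0", "0", "0"]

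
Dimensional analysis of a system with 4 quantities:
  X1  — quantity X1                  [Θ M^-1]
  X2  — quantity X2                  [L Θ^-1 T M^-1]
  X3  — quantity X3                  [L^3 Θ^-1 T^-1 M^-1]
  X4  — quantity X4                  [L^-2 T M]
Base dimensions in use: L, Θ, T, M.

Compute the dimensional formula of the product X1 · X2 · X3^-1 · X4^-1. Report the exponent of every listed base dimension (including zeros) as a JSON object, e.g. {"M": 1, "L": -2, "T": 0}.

Dimensional matrix (L×Θ×T×M by X1×X2×X3×X4):
  L: [ 0  1  3 -2]
  Θ: [ 1 -1 -1  0]
  T: [ 0  1 -1  1]
  M: [-1 -1 -1  1]
  [L]: (1)·0+(1)·1+(-1)·3+(-1)·-2 = 0
  [Θ]: (1)·1+(1)·-1+(-1)·-1+(-1)·0 = 1
  [T]: (1)·0+(1)·1+(-1)·-1+(-1)·1 = 1
  [M]: (1)·-1+(1)·-1+(-1)·-1+(-1)·1 = -2
⇒ Θ T M^-2

{"L": 0, "Θ": 1, "T": 1, "M": -2}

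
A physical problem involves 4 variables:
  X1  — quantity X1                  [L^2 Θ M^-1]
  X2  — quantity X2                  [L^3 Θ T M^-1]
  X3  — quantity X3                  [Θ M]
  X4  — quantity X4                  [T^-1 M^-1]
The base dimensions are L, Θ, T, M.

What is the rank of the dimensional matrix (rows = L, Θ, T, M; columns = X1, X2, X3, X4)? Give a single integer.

3

Dimensional matrix (L×Θ×T×M by X1×X2×X3×X4):
  L: [ 2  3  0  0]
  Θ: [ 1  1  1  0]
  T: [ 0  1  0 -1]
  M: [-1 -1  1 -1]
Row reduction gives pivot columns X1,X2,X3; rank = 3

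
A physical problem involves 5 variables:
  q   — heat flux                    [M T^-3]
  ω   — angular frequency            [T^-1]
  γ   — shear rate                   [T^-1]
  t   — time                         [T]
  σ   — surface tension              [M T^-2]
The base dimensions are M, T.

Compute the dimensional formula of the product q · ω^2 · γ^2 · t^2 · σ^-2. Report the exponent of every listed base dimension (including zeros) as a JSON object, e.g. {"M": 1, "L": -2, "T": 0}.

Dimensional matrix (M×T by q×ω×γ×t×σ):
  M: [ 1  0  0  0  1]
  T: [-3 -1 -1  1 -2]
  [M]: (1)·1+(2)·0+(2)·0+(2)·0+(-2)·1 = -1
  [T]: (1)·-3+(2)·-1+(2)·-1+(2)·1+(-2)·-2 = -1
⇒ M^-1 T^-1

{"M": -1, "T": -1}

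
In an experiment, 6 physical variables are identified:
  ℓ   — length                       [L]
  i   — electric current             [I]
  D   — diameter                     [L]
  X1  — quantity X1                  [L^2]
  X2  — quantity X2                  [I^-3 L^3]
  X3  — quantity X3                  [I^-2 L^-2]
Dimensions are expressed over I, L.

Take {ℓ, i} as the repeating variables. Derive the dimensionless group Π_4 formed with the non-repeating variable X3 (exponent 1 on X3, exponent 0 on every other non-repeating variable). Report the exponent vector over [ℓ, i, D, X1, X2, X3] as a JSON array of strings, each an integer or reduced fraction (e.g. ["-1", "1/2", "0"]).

["2", "2", "0", "0", "0", "1"]

Exponent matrix [I,L] × [ℓ,i,D,X1,X2,X3]:
  I: [ 0  1  0  0 -3 -2]
  L: [ 1  0  1  2  3 -2]
Row reduction gives pivot columns ℓ,i; rank = 2
Pivot set = {ℓ,i}, free = {D,X1,X2,X3}
RREF:
  r0: [   1    0    1    2    3   -2]
  r1: [   0    1    0    0   -3   -2]
Fix exponent of X3 at 1, D at 0, X1 at 0, X2 at 0; solve each RREF row for its pivot's exponent:
  r0: exp(ℓ) + (-2)·1 = 0 ⇒ exp(ℓ) = 2
  r1: exp(i) + (-2)·1 = 0 ⇒ exp(i) = 2
Π_4 = ℓ^2 · i^2 · X3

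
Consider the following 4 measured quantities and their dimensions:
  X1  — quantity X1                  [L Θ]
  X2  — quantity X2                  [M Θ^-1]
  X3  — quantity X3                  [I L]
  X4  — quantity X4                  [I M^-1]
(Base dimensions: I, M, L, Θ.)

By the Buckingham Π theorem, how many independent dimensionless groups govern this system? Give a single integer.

Dimensional matrix (I×M×L×Θ by X1×X2×X3×X4):
  I: [ 0  0  1  1]
  M: [ 0  1  0 -1]
  L: [ 1  0  1  0]
  Θ: [ 1 -1  0  0]
Echelon form has 3 nonzero rows (pivots: X1,X2,X3)
Π count = n − r = 4 − 3 = 1

1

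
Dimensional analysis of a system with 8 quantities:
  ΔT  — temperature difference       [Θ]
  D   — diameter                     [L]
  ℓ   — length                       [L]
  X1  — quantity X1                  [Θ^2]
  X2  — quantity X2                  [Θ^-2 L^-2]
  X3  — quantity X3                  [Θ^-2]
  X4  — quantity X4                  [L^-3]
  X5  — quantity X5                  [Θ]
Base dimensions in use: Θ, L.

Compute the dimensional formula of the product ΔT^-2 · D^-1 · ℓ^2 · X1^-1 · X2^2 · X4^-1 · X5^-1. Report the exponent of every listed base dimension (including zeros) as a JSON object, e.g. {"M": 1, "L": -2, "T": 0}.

Dimensional matrix (Θ×L by ΔT×D×ℓ×X1×X2×X3×X4×X5):
  Θ: [ 1  0  0  2 -2 -2  0  1]
  L: [ 0  1  1  0 -2  0 -3  0]
  [Θ]: (-2)·1+(-1)·0+(2)·0+(-1)·2+(2)·-2+(-1)·0+(-1)·1 = -9
  [L]: (-2)·0+(-1)·1+(2)·1+(-1)·0+(2)·-2+(-1)·-3+(-1)·0 = 0
⇒ Θ^-9

{"Θ": -9, "L": 0}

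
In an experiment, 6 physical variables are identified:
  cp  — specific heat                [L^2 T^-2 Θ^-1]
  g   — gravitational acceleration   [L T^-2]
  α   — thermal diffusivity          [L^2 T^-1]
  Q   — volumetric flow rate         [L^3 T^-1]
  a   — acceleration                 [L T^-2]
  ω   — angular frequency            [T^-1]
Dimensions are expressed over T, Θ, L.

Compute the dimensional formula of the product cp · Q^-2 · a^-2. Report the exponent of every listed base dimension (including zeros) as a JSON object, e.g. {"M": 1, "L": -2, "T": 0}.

{"T": 4, "Θ": -1, "L": -6}

Exponent matrix [T,Θ,L] × [cp,g,α,Q,a,ω]:
  T: [-2 -2 -1 -1 -2 -1]
  Θ: [-1  0  0  0  0  0]
  L: [ 2  1  2  3  1  0]
  [T]: (1)·-2+(-2)·-1+(-2)·-2 = 4
  [Θ]: (1)·-1+(-2)·0+(-2)·0 = -1
  [L]: (1)·2+(-2)·3+(-2)·1 = -6
⇒ T^4 Θ^-1 L^-6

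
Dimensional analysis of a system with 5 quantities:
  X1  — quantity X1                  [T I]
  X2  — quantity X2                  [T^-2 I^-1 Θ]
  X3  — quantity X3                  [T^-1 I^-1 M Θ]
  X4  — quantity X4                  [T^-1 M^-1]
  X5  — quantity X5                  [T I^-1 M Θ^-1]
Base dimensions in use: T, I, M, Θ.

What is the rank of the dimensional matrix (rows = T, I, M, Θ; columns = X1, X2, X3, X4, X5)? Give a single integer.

Write exponents as rows T,I,M,Θ / cols X1,X2,X3,X4,X5:
  T: [ 1 -2 -1 -1  1]
  I: [ 1 -1 -1  0 -1]
  M: [ 0  0  1 -1  1]
  Θ: [ 0  1  1  0 -1]
Row reduction gives pivot columns X1,X2,X3; rank = 3

3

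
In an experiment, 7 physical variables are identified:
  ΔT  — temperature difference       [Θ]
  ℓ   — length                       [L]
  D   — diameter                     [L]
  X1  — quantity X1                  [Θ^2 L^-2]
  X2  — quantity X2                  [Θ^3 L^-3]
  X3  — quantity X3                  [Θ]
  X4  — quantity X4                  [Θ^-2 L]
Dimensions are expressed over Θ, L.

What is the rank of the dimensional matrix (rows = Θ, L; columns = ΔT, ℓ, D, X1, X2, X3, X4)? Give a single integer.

2

Exponent matrix [Θ,L] × [ΔT,ℓ,D,X1,X2,X3,X4]:
  Θ: [ 1  0  0  2  3  1 -2]
  L: [ 0  1  1 -2 -3  0  1]
Echelon form has 2 nonzero rows (pivots: ΔT,ℓ)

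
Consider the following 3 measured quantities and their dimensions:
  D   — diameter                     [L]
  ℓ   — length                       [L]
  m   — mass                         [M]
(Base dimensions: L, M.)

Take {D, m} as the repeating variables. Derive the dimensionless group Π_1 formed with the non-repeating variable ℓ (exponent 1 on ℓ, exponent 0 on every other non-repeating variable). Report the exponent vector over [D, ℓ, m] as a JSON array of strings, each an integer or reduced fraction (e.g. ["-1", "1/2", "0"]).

Write exponents as rows L,M / cols D,ℓ,m:
  L: [ 1  1  0]
  M: [ 0  0  1]
Echelon form has 2 nonzero rows (pivots: D,m)
Repeat: D,m; free: ℓ
RREF:
  r0: [   1    1    0]
  r1: [   0    0    1]
Fix exponent of ℓ at 1; solve each RREF row for its pivot's exponent:
  r0: exp(D) + (1)·1 = 0 ⇒ exp(D) = -1
  r1: exp(m) + (0)·1 = 0 ⇒ exp(m) = 0
Π_1 = D^-1 · ℓ

["-1", "1", "0"]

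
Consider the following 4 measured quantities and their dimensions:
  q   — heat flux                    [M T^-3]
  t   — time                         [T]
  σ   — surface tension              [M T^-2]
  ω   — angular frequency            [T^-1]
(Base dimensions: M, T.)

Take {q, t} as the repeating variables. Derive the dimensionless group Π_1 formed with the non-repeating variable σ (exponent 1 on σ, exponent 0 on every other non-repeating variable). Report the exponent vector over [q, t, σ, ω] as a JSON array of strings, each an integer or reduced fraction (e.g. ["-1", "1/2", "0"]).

["-1", "-1", "1", "0"]

Write exponents as rows M,T / cols q,t,σ,ω:
  M: [ 1  0  1  0]
  T: [-3  1 -2 -1]
Echelon form has 2 nonzero rows (pivots: q,t)
Repeat: q,t; free: σ,ω
RREF:
  r0: [   1    0    1    0]
  r1: [   0    1    1   -1]
Fix exponent of σ at 1, ω at 0; solve each RREF row for its pivot's exponent:
  r0: exp(q) + (1)·1 = 0 ⇒ exp(q) = -1
  r1: exp(t) + (1)·1 = 0 ⇒ exp(t) = -1
Π_1 = q^-1 · t^-1 · σ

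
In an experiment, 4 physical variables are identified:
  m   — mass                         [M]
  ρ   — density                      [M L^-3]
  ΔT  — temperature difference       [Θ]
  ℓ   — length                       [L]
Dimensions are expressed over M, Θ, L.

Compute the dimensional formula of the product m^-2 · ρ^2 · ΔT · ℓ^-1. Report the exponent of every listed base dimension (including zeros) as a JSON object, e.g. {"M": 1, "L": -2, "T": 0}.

Dimensional matrix (M×Θ×L by m×ρ×ΔT×ℓ):
  M: [ 1  1  0  0]
  Θ: [ 0  0  1  0]
  L: [ 0 -3  0  1]
  [M]: (-2)·1+(2)·1+(1)·0+(-1)·0 = 0
  [Θ]: (-2)·0+(2)·0+(1)·1+(-1)·0 = 1
  [L]: (-2)·0+(2)·-3+(1)·0+(-1)·1 = -7
⇒ Θ L^-7

{"M": 0, "Θ": 1, "L": -7}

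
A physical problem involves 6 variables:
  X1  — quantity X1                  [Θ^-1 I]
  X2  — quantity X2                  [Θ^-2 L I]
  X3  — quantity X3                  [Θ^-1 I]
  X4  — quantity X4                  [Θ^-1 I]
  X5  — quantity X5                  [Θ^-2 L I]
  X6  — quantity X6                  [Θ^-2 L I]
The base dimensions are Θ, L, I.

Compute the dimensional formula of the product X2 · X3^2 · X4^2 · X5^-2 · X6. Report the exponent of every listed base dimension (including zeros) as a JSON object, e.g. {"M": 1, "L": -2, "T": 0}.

Exponent matrix [Θ,L,I] × [X1,X2,X3,X4,X5,X6]:
  Θ: [-1 -2 -1 -1 -2 -2]
  L: [ 0  1  0  0  1  1]
  I: [ 1  1  1  1  1  1]
  [Θ]: (1)·-2+(2)·-1+(2)·-1+(-2)·-2+(1)·-2 = -4
  [L]: (1)·1+(2)·0+(2)·0+(-2)·1+(1)·1 = 0
  [I]: (1)·1+(2)·1+(2)·1+(-2)·1+(1)·1 = 4
⇒ Θ^-4 I^4

{"Θ": -4, "L": 0, "I": 4}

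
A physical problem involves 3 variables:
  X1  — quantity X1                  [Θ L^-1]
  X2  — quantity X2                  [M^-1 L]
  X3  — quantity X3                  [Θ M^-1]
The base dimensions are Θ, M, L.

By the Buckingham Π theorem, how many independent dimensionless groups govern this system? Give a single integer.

1

Exponent matrix [Θ,M,L] × [X1,X2,X3]:
  Θ: [ 1  0  1]
  M: [ 0 -1 -1]
  L: [-1  1  0]
RREF → pivots at {X1,X2} ⇒ r = 2
n=3, r=2 ⇒ 1 dimensionless group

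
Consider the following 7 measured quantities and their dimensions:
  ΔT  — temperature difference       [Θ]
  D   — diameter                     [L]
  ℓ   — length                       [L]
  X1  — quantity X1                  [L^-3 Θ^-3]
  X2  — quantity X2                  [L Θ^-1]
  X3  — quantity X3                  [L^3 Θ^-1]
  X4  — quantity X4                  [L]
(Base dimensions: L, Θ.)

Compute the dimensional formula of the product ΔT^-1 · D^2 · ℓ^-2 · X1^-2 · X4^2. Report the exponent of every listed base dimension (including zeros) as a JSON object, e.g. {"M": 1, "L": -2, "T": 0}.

Exponent matrix [L,Θ] × [ΔT,D,ℓ,X1,X2,X3,X4]:
  L: [ 0  1  1 -3  1  3  1]
  Θ: [ 1  0  0 -3 -1 -1  0]
  [L]: (-1)·0+(2)·1+(-2)·1+(-2)·-3+(2)·1 = 8
  [Θ]: (-1)·1+(2)·0+(-2)·0+(-2)·-3+(2)·0 = 5
⇒ L^8 Θ^5

{"L": 8, "Θ": 5}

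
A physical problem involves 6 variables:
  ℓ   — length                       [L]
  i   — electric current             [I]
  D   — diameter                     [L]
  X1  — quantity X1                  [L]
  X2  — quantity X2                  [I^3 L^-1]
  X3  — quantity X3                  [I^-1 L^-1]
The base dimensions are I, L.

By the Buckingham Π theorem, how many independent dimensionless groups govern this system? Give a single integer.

Write exponents as rows I,L / cols ℓ,i,D,X1,X2,X3:
  I: [ 0  1  0  0  3 -1]
  L: [ 1  0  1  1 -1 -1]
RREF → pivots at {ℓ,i} ⇒ r = 2
n=6, r=2 ⇒ 4 dimensionless groups

4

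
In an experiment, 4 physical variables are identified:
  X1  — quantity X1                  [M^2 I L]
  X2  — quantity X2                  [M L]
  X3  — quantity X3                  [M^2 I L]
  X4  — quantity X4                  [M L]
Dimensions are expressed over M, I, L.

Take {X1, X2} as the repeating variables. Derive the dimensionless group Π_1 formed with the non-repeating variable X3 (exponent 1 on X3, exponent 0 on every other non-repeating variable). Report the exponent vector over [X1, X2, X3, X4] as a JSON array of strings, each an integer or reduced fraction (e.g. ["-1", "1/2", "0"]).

["-1", "0", "1", "0"]

Dimensional matrix (M×I×L by X1×X2×X3×X4):
  M: [ 2  1  2  1]
  I: [ 1  0  1  0]
  L: [ 1  1  1  1]
Echelon form has 2 nonzero rows (pivots: X1,X2)
Pivot set = {X1,X2}, free = {X3,X4}
RREF:
  r0: [   1    0    1    0]
  r1: [   0    1    0    1]
  r2: [   0    0    0    0]
Fix exponent of X3 at 1, X4 at 0; solve each RREF row for its pivot's exponent:
  r0: exp(X1) + (1)·1 = 0 ⇒ exp(X1) = -1
  r1: exp(X2) + (0)·1 = 0 ⇒ exp(X2) = 0
Π_1 = X1^-1 · X3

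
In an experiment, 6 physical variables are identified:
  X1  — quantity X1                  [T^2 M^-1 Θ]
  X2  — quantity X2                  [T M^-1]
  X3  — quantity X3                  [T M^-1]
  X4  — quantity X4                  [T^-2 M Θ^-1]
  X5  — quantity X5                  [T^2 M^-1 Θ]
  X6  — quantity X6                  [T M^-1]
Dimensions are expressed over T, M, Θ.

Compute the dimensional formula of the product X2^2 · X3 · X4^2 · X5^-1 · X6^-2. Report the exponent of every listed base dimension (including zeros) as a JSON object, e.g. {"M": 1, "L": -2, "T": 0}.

{"T": -5, "M": 2, "Θ": -3}

Write exponents as rows T,M,Θ / cols X1,X2,X3,X4,X5,X6:
  T: [ 2  1  1 -2  2  1]
  M: [-1 -1 -1  1 -1 -1]
  Θ: [ 1  0  0 -1  1  0]
  [T]: (2)·1+(1)·1+(2)·-2+(-1)·2+(-2)·1 = -5
  [M]: (2)·-1+(1)·-1+(2)·1+(-1)·-1+(-2)·-1 = 2
  [Θ]: (2)·0+(1)·0+(2)·-1+(-1)·1+(-2)·0 = -3
⇒ T^-5 M^2 Θ^-3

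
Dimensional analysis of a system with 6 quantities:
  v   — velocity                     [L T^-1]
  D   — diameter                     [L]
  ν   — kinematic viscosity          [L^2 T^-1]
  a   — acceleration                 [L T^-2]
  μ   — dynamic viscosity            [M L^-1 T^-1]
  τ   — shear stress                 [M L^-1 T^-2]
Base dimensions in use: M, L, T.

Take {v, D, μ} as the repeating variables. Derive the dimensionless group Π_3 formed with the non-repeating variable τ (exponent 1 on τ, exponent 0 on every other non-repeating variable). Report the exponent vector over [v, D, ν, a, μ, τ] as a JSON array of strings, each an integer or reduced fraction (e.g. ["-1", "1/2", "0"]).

["-1", "1", "0", "0", "-1", "1"]

Dimensional matrix (M×L×T by v×D×ν×a×μ×τ):
  M: [ 0  0  0  0  1  1]
  L: [ 1  1  2  1 -1 -1]
  T: [-1  0 -1 -2 -1 -2]
Row reduction gives pivot columns v,D,μ; rank = 3
Repeat: v,D,μ; free: ν,a,τ
RREF:
  r0: [   1    0    1    2    0    1]
  r1: [   0    1    1   -1    0   -1]
  r2: [   0    0    0    0    1    1]
Fix exponent of τ at 1, ν at 0, a at 0; solve each RREF row for its pivot's exponent:
  r0: exp(v) + (1)·1 = 0 ⇒ exp(v) = -1
  r1: exp(D) + (-1)·1 = 0 ⇒ exp(D) = 1
  r2: exp(μ) + (1)·1 = 0 ⇒ exp(μ) = -1
Π_3 = v^-1 · D · μ^-1 · τ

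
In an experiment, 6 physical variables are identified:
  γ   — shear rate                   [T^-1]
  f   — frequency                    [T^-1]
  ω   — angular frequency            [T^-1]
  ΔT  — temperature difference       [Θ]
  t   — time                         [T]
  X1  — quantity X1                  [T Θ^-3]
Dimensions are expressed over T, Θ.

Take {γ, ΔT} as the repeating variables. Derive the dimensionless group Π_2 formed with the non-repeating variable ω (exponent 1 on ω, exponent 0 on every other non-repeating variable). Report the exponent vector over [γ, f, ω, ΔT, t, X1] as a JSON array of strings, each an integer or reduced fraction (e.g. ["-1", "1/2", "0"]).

["-1", "0", "1", "0", "0", "0"]

Exponent matrix [T,Θ] × [γ,f,ω,ΔT,t,X1]:
  T: [-1 -1 -1  0  1  1]
  Θ: [ 0  0  0  1  0 -3]
RREF → pivots at {γ,ΔT} ⇒ r = 2
Pivot set = {γ,ΔT}, free = {f,ω,t,X1}
RREF:
  r0: [   1    1    1    0   -1   -1]
  r1: [   0    0    0    1    0   -3]
Fix exponent of ω at 1, f at 0, t at 0, X1 at 0; solve each RREF row for its pivot's exponent:
  r0: exp(γ) + (1)·1 = 0 ⇒ exp(γ) = -1
  r1: exp(ΔT) + (0)·1 = 0 ⇒ exp(ΔT) = 0
Π_2 = γ^-1 · ω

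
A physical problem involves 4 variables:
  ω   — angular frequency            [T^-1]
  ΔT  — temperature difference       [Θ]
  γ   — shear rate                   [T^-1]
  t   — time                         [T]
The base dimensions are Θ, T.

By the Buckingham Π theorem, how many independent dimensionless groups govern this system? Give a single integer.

2

Dimensional matrix (Θ×T by ω×ΔT×γ×t):
  Θ: [ 0  1  0  0]
  T: [-1  0 -1  1]
Echelon form has 2 nonzero rows (pivots: ω,ΔT)
4 vars − rank 2 = 2 Π groups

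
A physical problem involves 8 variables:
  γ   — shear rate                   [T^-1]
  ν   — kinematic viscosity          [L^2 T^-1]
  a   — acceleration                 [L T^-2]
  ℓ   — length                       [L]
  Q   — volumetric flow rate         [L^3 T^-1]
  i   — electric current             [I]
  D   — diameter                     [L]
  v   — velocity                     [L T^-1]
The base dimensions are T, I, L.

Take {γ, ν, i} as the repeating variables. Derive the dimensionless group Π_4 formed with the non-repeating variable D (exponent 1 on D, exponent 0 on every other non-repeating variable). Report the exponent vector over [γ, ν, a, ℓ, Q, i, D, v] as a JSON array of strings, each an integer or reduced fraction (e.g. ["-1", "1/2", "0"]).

["1/2", "-1/2", "0", "0", "0", "0", "1", "0"]

Write exponents as rows T,I,L / cols γ,ν,a,ℓ,Q,i,D,v:
  T: [-1 -1 -2  0 -1  0  0 -1]
  I: [ 0  0  0  0  0  1  0  0]
  L: [ 0  2  1  1  3  0  1  1]
Row reduction gives pivot columns γ,ν,i; rank = 3
Repeat: γ,ν,i; free: a,ℓ,Q,D,v
RREF:
  r0: [   1    0  3/2 -1/2 -1/2    0 -1/2  1/2]
  r1: [   0    1  1/2  1/2  3/2    0  1/2  1/2]
  r2: [   0    0    0    0    0    1    0    0]
Fix exponent of D at 1, a at 0, ℓ at 0, Q at 0, v at 0; solve each RREF row for its pivot's exponent:
  r0: exp(γ) + (-1/2)·1 = 0 ⇒ exp(γ) = 1/2
  r1: exp(ν) + (1/2)·1 = 0 ⇒ exp(ν) = -1/2
  r2: exp(i) + (0)·1 = 0 ⇒ exp(i) = 0
Π_4 = γ^(1/2) · ν^(-1/2) · D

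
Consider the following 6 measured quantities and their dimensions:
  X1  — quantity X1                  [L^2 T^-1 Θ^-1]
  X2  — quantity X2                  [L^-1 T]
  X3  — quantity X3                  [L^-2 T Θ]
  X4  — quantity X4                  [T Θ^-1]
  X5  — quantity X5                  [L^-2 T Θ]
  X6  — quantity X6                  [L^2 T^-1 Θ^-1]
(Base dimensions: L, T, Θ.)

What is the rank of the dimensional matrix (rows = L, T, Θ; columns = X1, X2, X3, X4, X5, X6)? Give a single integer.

Write exponents as rows L,T,Θ / cols X1,X2,X3,X4,X5,X6:
  L: [ 2 -1 -2  0 -2  2]
  T: [-1  1  1  1  1 -1]
  Θ: [-1  0  1 -1  1 -1]
RREF → pivots at {X1,X2} ⇒ r = 2

2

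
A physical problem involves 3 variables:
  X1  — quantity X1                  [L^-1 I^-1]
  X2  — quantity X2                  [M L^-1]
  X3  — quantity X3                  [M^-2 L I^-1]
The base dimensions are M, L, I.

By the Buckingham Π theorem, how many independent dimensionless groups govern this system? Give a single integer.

Exponent matrix [M,L,I] × [X1,X2,X3]:
  M: [ 0  1 -2]
  L: [-1 -1  1]
  I: [-1  0 -1]
RREF → pivots at {X1,X2} ⇒ r = 2
3 vars − rank 2 = 1 Π group

1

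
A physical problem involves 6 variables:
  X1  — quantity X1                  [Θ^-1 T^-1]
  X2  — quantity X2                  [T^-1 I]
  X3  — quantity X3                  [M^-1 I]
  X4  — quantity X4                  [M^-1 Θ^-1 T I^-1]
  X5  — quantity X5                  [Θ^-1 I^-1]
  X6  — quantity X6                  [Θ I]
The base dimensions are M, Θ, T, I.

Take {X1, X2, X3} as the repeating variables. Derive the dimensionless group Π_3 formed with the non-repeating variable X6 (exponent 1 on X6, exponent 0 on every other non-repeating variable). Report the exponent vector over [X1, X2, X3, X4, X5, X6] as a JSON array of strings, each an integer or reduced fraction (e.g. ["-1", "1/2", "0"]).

Dimensional matrix (M×Θ×T×I by X1×X2×X3×X4×X5×X6):
  M: [ 0  0 -1 -1  0  0]
  Θ: [-1  0  0 -1 -1  1]
  T: [-1 -1  0  1  0  0]
  I: [ 0  1  1 -1 -1  1]
Row reduction gives pivot columns X1,X2,X3; rank = 3
Repeat: X1,X2,X3; free: X4,X5,X6
RREF:
  r0: [   1    0    0    1    1   -1]
  r1: [   0    1    0   -2   -1    1]
  r2: [   0    0    1    1    0    0]
  r3: [   0    0    0    0    0    0]
Fix exponent of X6 at 1, X4 at 0, X5 at 0; solve each RREF row for its pivot's exponent:
  r0: exp(X1) + (-1)·1 = 0 ⇒ exp(X1) = 1
  r1: exp(X2) + (1)·1 = 0 ⇒ exp(X2) = -1
  r2: exp(X3) + (0)·1 = 0 ⇒ exp(X3) = 0
Π_3 = X1 · X2^-1 · X6

["1", "-1", "0", "0", "0", "1"]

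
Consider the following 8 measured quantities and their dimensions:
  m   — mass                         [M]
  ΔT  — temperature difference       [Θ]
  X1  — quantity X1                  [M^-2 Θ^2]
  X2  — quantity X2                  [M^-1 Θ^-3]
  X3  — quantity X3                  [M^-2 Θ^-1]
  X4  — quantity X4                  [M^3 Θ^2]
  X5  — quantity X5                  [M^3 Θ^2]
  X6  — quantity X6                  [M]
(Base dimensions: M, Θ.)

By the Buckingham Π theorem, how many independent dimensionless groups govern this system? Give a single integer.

6

Dimensional matrix (M×Θ by m×ΔT×X1×X2×X3×X4×X5×X6):
  M: [ 1  0 -2 -1 -2  3  3  1]
  Θ: [ 0  1  2 -3 -1  2  2  0]
RREF → pivots at {m,ΔT} ⇒ r = 2
n=8, r=2 ⇒ 6 dimensionless groups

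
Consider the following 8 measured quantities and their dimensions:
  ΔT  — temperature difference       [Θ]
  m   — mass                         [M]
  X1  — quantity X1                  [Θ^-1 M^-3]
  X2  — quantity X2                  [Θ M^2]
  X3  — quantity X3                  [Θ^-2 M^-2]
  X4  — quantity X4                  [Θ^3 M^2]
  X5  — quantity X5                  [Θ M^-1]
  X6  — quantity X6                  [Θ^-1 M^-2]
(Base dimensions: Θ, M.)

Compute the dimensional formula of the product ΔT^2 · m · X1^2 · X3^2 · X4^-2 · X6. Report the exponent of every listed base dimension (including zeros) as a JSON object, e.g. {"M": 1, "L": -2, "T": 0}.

{"Θ": -11, "M": -15}

Exponent matrix [Θ,M] × [ΔT,m,X1,X2,X3,X4,X5,X6]:
  Θ: [ 1  0 -1  1 -2  3  1 -1]
  M: [ 0  1 -3  2 -2  2 -1 -2]
  [Θ]: (2)·1+(1)·0+(2)·-1+(2)·-2+(-2)·3+(1)·-1 = -11
  [M]: (2)·0+(1)·1+(2)·-3+(2)·-2+(-2)·2+(1)·-2 = -15
⇒ Θ^-11 M^-15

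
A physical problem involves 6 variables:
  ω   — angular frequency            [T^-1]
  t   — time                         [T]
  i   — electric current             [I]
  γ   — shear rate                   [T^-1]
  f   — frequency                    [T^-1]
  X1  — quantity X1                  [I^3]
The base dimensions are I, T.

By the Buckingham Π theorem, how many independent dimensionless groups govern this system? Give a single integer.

4

Exponent matrix [I,T] × [ω,t,i,γ,f,X1]:
  I: [ 0  0  1  0  0  3]
  T: [-1  1  0 -1 -1  0]
Row reduction gives pivot columns ω,i; rank = 2
n=6, r=2 ⇒ 4 dimensionless groups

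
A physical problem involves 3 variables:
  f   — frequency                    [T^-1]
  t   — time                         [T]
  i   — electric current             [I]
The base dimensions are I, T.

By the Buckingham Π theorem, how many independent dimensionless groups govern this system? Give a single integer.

Exponent matrix [I,T] × [f,t,i]:
  I: [ 0  0  1]
  T: [-1  1  0]
RREF → pivots at {f,i} ⇒ r = 2
n=3, r=2 ⇒ 1 dimensionless group

1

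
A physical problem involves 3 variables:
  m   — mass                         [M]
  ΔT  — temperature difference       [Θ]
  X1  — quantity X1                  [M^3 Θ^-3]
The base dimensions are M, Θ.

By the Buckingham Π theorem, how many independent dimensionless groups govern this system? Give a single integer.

Write exponents as rows M,Θ / cols m,ΔT,X1:
  M: [ 1  0  3]
  Θ: [ 0  1 -3]
Row reduction gives pivot columns m,ΔT; rank = 2
3 vars − rank 2 = 1 Π group

1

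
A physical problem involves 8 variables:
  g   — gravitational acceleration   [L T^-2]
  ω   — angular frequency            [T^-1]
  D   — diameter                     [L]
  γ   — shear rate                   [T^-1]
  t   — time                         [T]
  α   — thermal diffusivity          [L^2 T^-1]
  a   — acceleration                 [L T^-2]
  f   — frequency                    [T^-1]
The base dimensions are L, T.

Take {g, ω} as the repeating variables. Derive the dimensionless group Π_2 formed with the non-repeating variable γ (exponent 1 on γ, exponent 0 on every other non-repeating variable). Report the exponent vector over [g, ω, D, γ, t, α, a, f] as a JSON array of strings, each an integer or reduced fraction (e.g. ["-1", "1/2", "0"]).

["0", "-1", "0", "1", "0", "0", "0", "0"]

Write exponents as rows L,T / cols g,ω,D,γ,t,α,a,f:
  L: [ 1  0  1  0  0  2  1  0]
  T: [-2 -1  0 -1  1 -1 -2 -1]
Echelon form has 2 nonzero rows (pivots: g,ω)
Pivot set = {g,ω}, free = {D,γ,t,α,a,f}
RREF:
  r0: [   1    0    1    0    0    2    1    0]
  r1: [   0    1   -2    1   -1   -3    0    1]
Fix exponent of γ at 1, D at 0, t at 0, α at 0, a at 0, f at 0; solve each RREF row for its pivot's exponent:
  r0: exp(g) + (0)·1 = 0 ⇒ exp(g) = 0
  r1: exp(ω) + (1)·1 = 0 ⇒ exp(ω) = -1
Π_2 = ω^-1 · γ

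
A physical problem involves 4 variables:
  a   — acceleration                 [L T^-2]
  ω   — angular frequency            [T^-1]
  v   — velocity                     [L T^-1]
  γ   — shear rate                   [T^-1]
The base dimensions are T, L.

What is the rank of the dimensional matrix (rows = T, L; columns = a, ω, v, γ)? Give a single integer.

Exponent matrix [T,L] × [a,ω,v,γ]:
  T: [-2 -1 -1 -1]
  L: [ 1  0  1  0]
Row reduction gives pivot columns a,ω; rank = 2

2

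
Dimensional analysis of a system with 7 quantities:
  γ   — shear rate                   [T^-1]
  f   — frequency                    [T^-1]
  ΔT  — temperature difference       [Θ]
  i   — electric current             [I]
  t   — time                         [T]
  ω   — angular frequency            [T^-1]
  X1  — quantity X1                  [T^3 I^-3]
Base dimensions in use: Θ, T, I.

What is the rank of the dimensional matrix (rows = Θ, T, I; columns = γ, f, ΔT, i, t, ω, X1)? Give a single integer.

Write exponents as rows Θ,T,I / cols γ,f,ΔT,i,t,ω,X1:
  Θ: [ 0  0  1  0  0  0  0]
  T: [-1 -1  0  0  1 -1  3]
  I: [ 0  0  0  1  0  0 -3]
Echelon form has 3 nonzero rows (pivots: γ,ΔT,i)

3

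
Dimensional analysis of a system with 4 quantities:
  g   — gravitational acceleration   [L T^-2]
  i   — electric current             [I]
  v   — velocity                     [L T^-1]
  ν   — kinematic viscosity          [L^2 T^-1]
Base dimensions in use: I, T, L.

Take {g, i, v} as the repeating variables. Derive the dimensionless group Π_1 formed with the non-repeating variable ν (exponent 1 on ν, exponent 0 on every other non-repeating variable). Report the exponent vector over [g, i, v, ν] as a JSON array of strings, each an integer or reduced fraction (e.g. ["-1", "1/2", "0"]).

Dimensional matrix (I×T×L by g×i×v×ν):
  I: [ 0  1  0  0]
  T: [-2  0 -1 -1]
  L: [ 1  0  1  2]
RREF → pivots at {g,i,v} ⇒ r = 3
Pivot set = {g,i,v}, free = {ν}
RREF:
  r0: [   1    0    0   -1]
  r1: [   0    1    0    0]
  r2: [   0    0    1    3]
Fix exponent of ν at 1; solve each RREF row for its pivot's exponent:
  r0: exp(g) + (-1)·1 = 0 ⇒ exp(g) = 1
  r1: exp(i) + (0)·1 = 0 ⇒ exp(i) = 0
  r2: exp(v) + (3)·1 = 0 ⇒ exp(v) = -3
Π_1 = g · v^-3 · ν

["1", "0", "-3", "1"]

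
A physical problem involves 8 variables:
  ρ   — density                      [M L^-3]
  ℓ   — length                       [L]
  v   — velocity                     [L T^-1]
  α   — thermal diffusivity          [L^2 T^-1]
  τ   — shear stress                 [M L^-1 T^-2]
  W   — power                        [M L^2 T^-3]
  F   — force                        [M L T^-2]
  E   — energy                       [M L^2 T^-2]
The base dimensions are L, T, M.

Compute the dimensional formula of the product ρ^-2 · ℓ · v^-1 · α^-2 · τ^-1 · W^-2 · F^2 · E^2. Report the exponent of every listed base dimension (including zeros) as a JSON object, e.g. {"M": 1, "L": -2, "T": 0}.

Exponent matrix [L,T,M] × [ρ,ℓ,v,α,τ,W,F,E]:
  L: [-3  1  1  2 -1  2  1  2]
  T: [ 0  0 -1 -1 -2 -3 -2 -2]
  M: [ 1  0  0  0  1  1  1  1]
  [L]: (-2)·-3+(1)·1+(-1)·1+(-2)·2+(-1)·-1+(-2)·2+(2)·1+(2)·2 = 5
  [T]: (-2)·0+(1)·0+(-1)·-1+(-2)·-1+(-1)·-2+(-2)·-3+(2)·-2+(2)·-2 = 3
  [M]: (-2)·1+(1)·0+(-1)·0+(-2)·0+(-1)·1+(-2)·1+(2)·1+(2)·1 = -1
⇒ L^5 T^3 M^-1

{"L": 5, "T": 3, "M": -1}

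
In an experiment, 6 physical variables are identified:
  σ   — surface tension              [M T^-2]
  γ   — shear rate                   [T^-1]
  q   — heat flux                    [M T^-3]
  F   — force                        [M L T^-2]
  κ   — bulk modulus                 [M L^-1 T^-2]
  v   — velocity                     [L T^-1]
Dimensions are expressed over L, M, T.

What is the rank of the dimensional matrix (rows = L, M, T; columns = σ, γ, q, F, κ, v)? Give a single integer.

Exponent matrix [L,M,T] × [σ,γ,q,F,κ,v]:
  L: [ 0  0  0  1 -1  1]
  M: [ 1  0  1  1  1  0]
  T: [-2 -1 -3 -2 -2 -1]
RREF → pivots at {σ,γ,F} ⇒ r = 3

3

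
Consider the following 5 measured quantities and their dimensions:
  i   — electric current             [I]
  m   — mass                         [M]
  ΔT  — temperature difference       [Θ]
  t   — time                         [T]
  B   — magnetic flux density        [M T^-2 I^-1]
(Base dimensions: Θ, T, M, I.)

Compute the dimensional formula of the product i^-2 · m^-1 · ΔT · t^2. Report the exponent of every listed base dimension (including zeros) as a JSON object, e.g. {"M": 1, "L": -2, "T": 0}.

Write exponents as rows Θ,T,M,I / cols i,m,ΔT,t,B:
  Θ: [ 0  0  1  0  0]
  T: [ 0  0  0  1 -2]
  M: [ 0  1  0  0  1]
  I: [ 1  0  0  0 -1]
  [Θ]: (-2)·0+(-1)·0+(1)·1+(2)·0 = 1
  [T]: (-2)·0+(-1)·0+(1)·0+(2)·1 = 2
  [M]: (-2)·0+(-1)·1+(1)·0+(2)·0 = -1
  [I]: (-2)·1+(-1)·0+(1)·0+(2)·0 = -2
⇒ Θ T^2 M^-1 I^-2

{"Θ": 1, "T": 2, "M": -1, "I": -2}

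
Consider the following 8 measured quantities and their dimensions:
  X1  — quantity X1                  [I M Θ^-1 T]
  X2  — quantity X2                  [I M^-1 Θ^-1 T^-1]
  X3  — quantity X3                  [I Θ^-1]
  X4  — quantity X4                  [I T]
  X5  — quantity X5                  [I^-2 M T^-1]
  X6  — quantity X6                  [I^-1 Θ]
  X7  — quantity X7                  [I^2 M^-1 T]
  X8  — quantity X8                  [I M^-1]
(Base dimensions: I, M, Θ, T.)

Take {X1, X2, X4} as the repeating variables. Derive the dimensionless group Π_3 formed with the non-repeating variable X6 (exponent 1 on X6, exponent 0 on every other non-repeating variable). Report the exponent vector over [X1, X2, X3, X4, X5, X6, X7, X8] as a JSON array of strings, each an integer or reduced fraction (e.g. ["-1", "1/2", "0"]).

["1/2", "1/2", "0", "0", "0", "1", "0", "0"]

Write exponents as rows I,M,Θ,T / cols X1,X2,X3,X4,X5,X6,X7,X8:
  I: [ 1  1  1  1 -2 -1  2  1]
  M: [ 1 -1  0  0  1  0 -1 -1]
  Θ: [-1 -1 -1  0  0  1  0  0]
  T: [ 1 -1  0  1 -1  0  1  0]
Echelon form has 3 nonzero rows (pivots: X1,X2,X4)
Pivot set = {X1,X2,X4}, free = {X3,X5,X6,X7,X8}
RREF:
  r0: [   1    0  1/2    0  1/2 -1/2 -1/2 -1/2]
  r1: [   0    1  1/2    0 -1/2 -1/2  1/2  1/2]
  r2: [   0    0    0    1   -2    0    2    1]
  r3: [   0    0    0    0    0    0    0    0]
Fix exponent of X6 at 1, X3 at 0, X5 at 0, X7 at 0, X8 at 0; solve each RREF row for its pivot's exponent:
  r0: exp(X1) + (-1/2)·1 = 0 ⇒ exp(X1) = 1/2
  r1: exp(X2) + (-1/2)·1 = 0 ⇒ exp(X2) = 1/2
  r2: exp(X4) + (0)·1 = 0 ⇒ exp(X4) = 0
Π_3 = X1^(1/2) · X2^(1/2) · X6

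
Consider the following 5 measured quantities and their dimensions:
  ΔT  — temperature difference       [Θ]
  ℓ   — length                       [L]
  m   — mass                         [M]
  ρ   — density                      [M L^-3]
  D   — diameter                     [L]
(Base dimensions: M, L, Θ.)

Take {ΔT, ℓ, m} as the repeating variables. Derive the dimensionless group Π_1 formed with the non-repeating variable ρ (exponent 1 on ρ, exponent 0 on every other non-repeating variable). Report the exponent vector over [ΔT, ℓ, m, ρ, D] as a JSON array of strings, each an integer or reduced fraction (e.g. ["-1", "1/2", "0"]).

Write exponents as rows M,L,Θ / cols ΔT,ℓ,m,ρ,D:
  M: [ 0  0  1  1  0]
  L: [ 0  1  0 -3  1]
  Θ: [ 1  0  0  0  0]
Row reduction gives pivot columns ΔT,ℓ,m; rank = 3
Pivot set = {ΔT,ℓ,m}, free = {ρ,D}
RREF:
  r0: [   1    0    0    0    0]
  r1: [   0    1    0   -3    1]
  r2: [   0    0    1    1    0]
Fix exponent of ρ at 1, D at 0; solve each RREF row for its pivot's exponent:
  r0: exp(ΔT) + (0)·1 = 0 ⇒ exp(ΔT) = 0
  r1: exp(ℓ) + (-3)·1 = 0 ⇒ exp(ℓ) = 3
  r2: exp(m) + (1)·1 = 0 ⇒ exp(m) = -1
Π_1 = ℓ^3 · m^-1 · ρ

["0", "3", "-1", "1", "0"]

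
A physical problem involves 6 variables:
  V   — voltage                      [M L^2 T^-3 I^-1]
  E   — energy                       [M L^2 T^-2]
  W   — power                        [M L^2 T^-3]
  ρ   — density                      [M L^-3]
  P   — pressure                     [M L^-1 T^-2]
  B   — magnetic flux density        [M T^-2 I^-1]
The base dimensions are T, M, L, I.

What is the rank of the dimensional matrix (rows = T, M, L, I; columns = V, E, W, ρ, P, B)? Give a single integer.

Exponent matrix [T,M,L,I] × [V,E,W,ρ,P,B]:
  T: [-3 -2 -3  0 -2 -2]
  M: [ 1  1  1  1  1  1]
  L: [ 2  2  2 -3 -1  0]
  I: [-1  0  0  0  0 -1]
Echelon form has 4 nonzero rows (pivots: V,E,W,ρ)

4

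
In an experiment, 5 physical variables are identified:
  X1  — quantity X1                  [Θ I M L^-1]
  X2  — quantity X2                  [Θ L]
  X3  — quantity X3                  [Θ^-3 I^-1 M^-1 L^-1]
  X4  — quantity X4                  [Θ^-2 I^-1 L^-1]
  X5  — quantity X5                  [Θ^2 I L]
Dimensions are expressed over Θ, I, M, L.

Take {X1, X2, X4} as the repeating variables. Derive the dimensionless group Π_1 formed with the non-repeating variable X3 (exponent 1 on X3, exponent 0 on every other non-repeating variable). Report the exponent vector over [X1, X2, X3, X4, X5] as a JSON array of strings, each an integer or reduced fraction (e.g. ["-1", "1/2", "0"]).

["1", "2", "1", "0", "0"]

Write exponents as rows Θ,I,M,L / cols X1,X2,X3,X4,X5:
  Θ: [ 1  1 -3 -2  2]
  I: [ 1  0 -1 -1  1]
  M: [ 1  0 -1  0  0]
  L: [-1  1 -1 -1  1]
RREF → pivots at {X1,X2,X4} ⇒ r = 3
Repeat: X1,X2,X4; free: X3,X5
RREF:
  r0: [   1    0   -1    0    0]
  r1: [   0    1   -2    0    0]
  r2: [   0    0    0    1   -1]
  r3: [   0    0    0    0    0]
Fix exponent of X3 at 1, X5 at 0; solve each RREF row for its pivot's exponent:
  r0: exp(X1) + (-1)·1 = 0 ⇒ exp(X1) = 1
  r1: exp(X2) + (-2)·1 = 0 ⇒ exp(X2) = 2
  r2: exp(X4) + (0)·1 = 0 ⇒ exp(X4) = 0
Π_1 = X1 · X2^2 · X3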